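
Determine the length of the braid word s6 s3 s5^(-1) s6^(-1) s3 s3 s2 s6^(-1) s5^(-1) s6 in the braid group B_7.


The word length counts the number of generators (including inverses).
Listing each generator: s6, s3, s5^(-1), s6^(-1), s3, s3, s2, s6^(-1), s5^(-1), s6
There are 10 generators in this braid word.

10


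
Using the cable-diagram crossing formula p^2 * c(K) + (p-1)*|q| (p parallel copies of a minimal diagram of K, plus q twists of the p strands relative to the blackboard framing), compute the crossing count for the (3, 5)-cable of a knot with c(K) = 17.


Step 1: Each of the c(K) crossings of the companion diagram becomes p*p = p^2 crossings among the p parallel strands, and each of the |q| twists s_1 s_2 ... s_(p-1) adds (p-1) crossings.
  Crossings = p^2 * c(K) + (p-1)*|q|
Step 2: = 3^2 * 17 + (3-1)*5
Step 3: = 9*17 + 2*5
Step 4: = 153 + 10 = 163

163


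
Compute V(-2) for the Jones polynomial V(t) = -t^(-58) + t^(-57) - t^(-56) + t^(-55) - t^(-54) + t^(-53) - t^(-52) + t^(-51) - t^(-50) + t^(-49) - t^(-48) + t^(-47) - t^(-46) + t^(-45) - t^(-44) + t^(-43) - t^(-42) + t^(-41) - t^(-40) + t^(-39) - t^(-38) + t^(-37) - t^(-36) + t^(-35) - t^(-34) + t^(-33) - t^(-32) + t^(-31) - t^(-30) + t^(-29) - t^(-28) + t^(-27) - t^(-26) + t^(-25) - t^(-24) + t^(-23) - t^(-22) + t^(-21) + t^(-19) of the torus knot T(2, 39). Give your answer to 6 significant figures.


Substituting t = -2 into V(t) = -t^(-58) + t^(-57) - t^(-56) + t^(-55) - t^(-54) + t^(-53) - t^(-52) + t^(-51) - t^(-50) + t^(-49) - t^(-48) + t^(-47) - t^(-46) + t^(-45) - t^(-44) + t^(-43) - t^(-42) + t^(-41) - t^(-40) + t^(-39) - t^(-38) + t^(-37) - t^(-36) + t^(-35) - t^(-34) + t^(-33) - t^(-32) + t^(-31) - t^(-30) + t^(-29) - t^(-28) + t^(-27) - t^(-26) + t^(-25) - t^(-24) + t^(-23) - t^(-22) + t^(-21) + t^(-19):
  (-)t^(-58) = -3.46945e-18
  (+)t^(-57) = -6.93889e-18
  (-)t^(-56) = -1.38778e-17
  (+)t^(-55) = -2.77556e-17
  (-)t^(-54) = -5.55112e-17
  (+)t^(-53) = -1.11022e-16
  (-)t^(-52) = -2.22045e-16
  (+)t^(-51) = -4.44089e-16
  (-)t^(-50) = -8.88178e-16
  (+)t^(-49) = -1.77636e-15
  (-)t^(-48) = -3.55271e-15
  (+)t^(-47) = -7.10543e-15
  (-)t^(-46) = -1.42109e-14
  (+)t^(-45) = -2.84217e-14
  (-)t^(-44) = -5.68434e-14
  (+)t^(-43) = -1.13687e-13
  (-)t^(-42) = -2.27374e-13
  (+)t^(-41) = -4.54747e-13
  (-)t^(-40) = -9.09495e-13
  (+)t^(-39) = -1.81899e-12
  (-)t^(-38) = -3.63798e-12
  (+)t^(-37) = -7.27596e-12
  (-)t^(-36) = -1.45519e-11
  (+)t^(-35) = -2.91038e-11
  (-)t^(-34) = -5.82077e-11
  (+)t^(-33) = -1.16415e-10
  (-)t^(-32) = -2.32831e-10
  (+)t^(-31) = -4.65661e-10
  (-)t^(-30) = -9.31323e-10
  (+)t^(-29) = -1.86265e-09
  (-)t^(-28) = -3.72529e-09
  (+)t^(-27) = -7.45058e-09
  (-)t^(-26) = -1.49012e-08
  (+)t^(-25) = -2.98023e-08
  (-)t^(-24) = -5.96046e-08
  (+)t^(-23) = -1.19209e-07
  (-)t^(-22) = -2.38419e-07
  (+)t^(-21) = -4.76837e-07
  (+)t^(-19) = -1.90735e-06
Sum = (-3.46945e-18) + (-6.93889e-18) + (-1.38778e-17) + (-2.77556e-17) + (-5.55112e-17) + (-1.11022e-16) + (-2.22045e-16) + (-4.44089e-16) + (-8.88178e-16) + (-1.77636e-15) + (-3.55271e-15) + (-7.10543e-15) + (-1.42109e-14) + (-2.84217e-14) + (-5.68434e-14) + (-1.13687e-13) + (-2.27374e-13) + (-4.54747e-13) + (-9.09495e-13) + (-1.81899e-12) + (-3.63798e-12) + (-7.27596e-12) + (-1.45519e-11) + (-2.91038e-11) + (-5.82077e-11) + (-1.16415e-10) + (-2.32831e-10) + (-4.65661e-10) + (-9.31323e-10) + (-1.86265e-09) + (-3.72529e-09) + (-7.45058e-09) + (-1.49012e-08) + (-2.98023e-08) + (-5.96046e-08) + (-1.19209e-07) + (-2.38419e-07) + (-4.76837e-07) + (-1.90735e-06)
= -2.861022949e-06
Rounded to 6 significant figures: -2.86102e-06

-2.86102e-06


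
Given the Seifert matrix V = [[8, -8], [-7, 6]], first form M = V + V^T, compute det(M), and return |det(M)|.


Step 1: Form V + V^T where V = [[8, -8], [-7, 6]]
  V^T = [[8, -7], [-8, 6]]
  V + V^T = [[16, -15], [-15, 12]]
Step 2: det(V + V^T) = 16*12 - (-15)*(-15)
  = 192 - 225 = -33
Step 3: Knot determinant = |det(V + V^T)| = |-33| = 33

33


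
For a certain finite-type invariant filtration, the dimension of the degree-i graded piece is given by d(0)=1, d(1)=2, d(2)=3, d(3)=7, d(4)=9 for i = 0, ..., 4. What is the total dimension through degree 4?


Total dimension = d(0) + d(1) + ... + d(4)
= 1 + 2 + 3 + 7 + 9
= 22

22


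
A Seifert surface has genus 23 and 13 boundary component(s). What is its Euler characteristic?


chi = 2 - 2g - b
= 2 - 2*23 - 13
= 2 - 46 - 13 = -57

-57


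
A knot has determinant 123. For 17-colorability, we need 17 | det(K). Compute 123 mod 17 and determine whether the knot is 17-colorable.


Step 1: A knot is p-colorable if and only if p divides its determinant.
Step 2: Compute 123 mod 17.
123 = 7 * 17 + 4
Step 3: 123 mod 17 = 4
Step 4: The knot is 17-colorable: no

4


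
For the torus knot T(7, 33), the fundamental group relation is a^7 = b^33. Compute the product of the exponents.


The relation is a^7 = b^33.
Product of exponents = 7 * 33
= 231

231


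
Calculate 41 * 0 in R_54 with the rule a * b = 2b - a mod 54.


41 * 0 = 2*0 - 41 mod 54
= 0 - 41 mod 54
= -41 mod 54 = 13

13


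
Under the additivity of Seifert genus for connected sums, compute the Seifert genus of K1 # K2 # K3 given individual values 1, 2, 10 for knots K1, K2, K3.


The Seifert genus is additive under connected sum.
Seifert genus(K1 # K2 # K3) = (1) + (2) + (10)
= 13

13


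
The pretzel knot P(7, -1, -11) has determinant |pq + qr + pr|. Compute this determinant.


Step 1: Compute pq + qr + pr.
pq = 7*(-1) = -7
qr = (-1)*(-11) = 11
pr = 7*(-11) = -77
pq + qr + pr = -7 + 11 + (-77) = -73
Step 2: Take absolute value.
det(P(7,-1,-11)) = |-73| = 73

73


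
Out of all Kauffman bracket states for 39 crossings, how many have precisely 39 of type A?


We choose which 39 of 39 crossings get A-smoothings.
C(39, 39) = 39! / (39! * 0!)
= 1

1


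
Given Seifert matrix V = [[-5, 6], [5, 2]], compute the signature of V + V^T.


Step 1: V + V^T = [[-10, 11], [11, 4]]
Step 2: trace = -6, det = -161
Step 3: Discriminant = (-6)^2 - 4*(-161) = 680
Step 4: Eigenvalues: 10.0384, -16.0384
Step 5: Signature = (# positive eigenvalues) - (# negative eigenvalues) = 0

0


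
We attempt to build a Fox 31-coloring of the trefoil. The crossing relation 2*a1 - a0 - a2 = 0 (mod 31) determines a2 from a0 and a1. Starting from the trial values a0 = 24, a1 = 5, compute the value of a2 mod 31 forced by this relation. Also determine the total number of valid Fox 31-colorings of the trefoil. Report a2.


Step 1: Apply the given crossing relation 2*a1 - a0 - a2 = 0 (mod 31).
  a2 = 2*a1 - a0 mod 31
  a2 = 2*5 - 24 mod 31
  a2 = 10 - 24 mod 31
  a2 = -14 mod 31 = 17
Step 2: The trefoil has determinant 3.
  Number of Fox p-colorings (p prime) is p^2 if p = 3, else p.
  Since 31 does not divide 3, only trivial (constant) colorings exist.
  (So the trial a0 = 24, a1 = 5 with a0 != a1 does NOT extend to a valid coloring of the whole trefoil: the other two crossing relations require 3*(a1 - a0) = 0 (mod 31), which fails.)
  Total colorings = 31
Step 3: a2 = 17, total Fox 31-colorings = 31

17


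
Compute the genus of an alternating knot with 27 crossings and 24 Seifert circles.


For alternating knots, g = (c - s + 1)/2.
= (27 - 24 + 1)/2
= 4/2 = 2

2


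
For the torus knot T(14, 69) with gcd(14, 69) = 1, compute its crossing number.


For a torus knot T(p, q) with gcd(p,q)=1,
the crossing number is min(p*(q-1), q*(p-1)).
p*(q-1) = 14*68 = 952
q*(p-1) = 69*13 = 897
min(952, 897) = 897

897


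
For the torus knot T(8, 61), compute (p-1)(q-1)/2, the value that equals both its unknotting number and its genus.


For a torus knot T(p,q), both the unknotting number and genus equal (p-1)(q-1)/2.
= (8-1)(61-1)/2
= 7*60/2
= 420/2 = 210

210


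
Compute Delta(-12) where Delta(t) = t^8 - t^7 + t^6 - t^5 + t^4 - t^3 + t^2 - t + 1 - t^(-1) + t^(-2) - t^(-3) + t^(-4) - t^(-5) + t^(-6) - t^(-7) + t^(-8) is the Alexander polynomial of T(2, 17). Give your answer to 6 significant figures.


Substituting t = -12 into Delta(t) = t^8 - t^7 + t^6 - t^5 + t^4 - t^3 + t^2 - t + 1 - t^(-1) + t^(-2) - t^(-3) + t^(-4) - t^(-5) + t^(-6) - t^(-7) + t^(-8):
Term values: (429981696) + (35831808) + (2985984) + (248832) + (20736) + (1728) + (144) + (12) + (1) + (0.0833333) + (0.00694444) + (0.000578704) + (4.82253e-05) + (4.01878e-06) + (3.34898e-07) + (2.79082e-08) + (2.32568e-09)
Sum = 469070941.1
Rounded to 6 significant figures: 4.69071e+08

4.69071e+08


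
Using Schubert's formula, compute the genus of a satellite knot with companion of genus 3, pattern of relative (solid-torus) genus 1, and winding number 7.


Schubert: g(satellite) = g_rel(pattern) + |winding| * g(companion),
where g_rel(pattern) is the genus of the pattern relative to the solid torus.
= 1 + 7 * 3
= 1 + 21 = 22

22


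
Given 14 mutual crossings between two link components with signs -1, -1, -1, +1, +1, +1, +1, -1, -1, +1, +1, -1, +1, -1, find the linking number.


Step 1: Count positive crossings: 7
Step 2: Count negative crossings: 7
Step 3: Sum of signs = 7 - 7 = 0
Step 4: Linking number = sum/2 = 0/2 = 0

0


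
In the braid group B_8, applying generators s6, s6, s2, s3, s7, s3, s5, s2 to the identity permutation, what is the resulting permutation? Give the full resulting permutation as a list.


Starting with identity [1, 2, 3, 4, 5, 6, 7, 8].
Apply generators in sequence:
  After s6: [1, 2, 3, 4, 5, 7, 6, 8]
  After s6: [1, 2, 3, 4, 5, 6, 7, 8]
  After s2: [1, 3, 2, 4, 5, 6, 7, 8]
  After s3: [1, 3, 4, 2, 5, 6, 7, 8]
  After s7: [1, 3, 4, 2, 5, 6, 8, 7]
  After s3: [1, 3, 2, 4, 5, 6, 8, 7]
  After s5: [1, 3, 2, 4, 6, 5, 8, 7]
  After s2: [1, 2, 3, 4, 6, 5, 8, 7]
Final permutation: [1, 2, 3, 4, 6, 5, 8, 7]

[1, 2, 3, 4, 6, 5, 8, 7]


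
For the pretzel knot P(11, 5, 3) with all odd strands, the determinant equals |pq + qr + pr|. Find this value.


Step 1: Compute pq + qr + pr.
pq = 11*5 = 55
qr = 5*3 = 15
pr = 11*3 = 33
pq + qr + pr = 55 + 15 + 33 = 103
Step 2: Take absolute value.
det(P(11,5,3)) = |103| = 103

103


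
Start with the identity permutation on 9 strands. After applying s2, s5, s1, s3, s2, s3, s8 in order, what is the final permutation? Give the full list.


Starting with identity [1, 2, 3, 4, 5, 6, 7, 8, 9].
Apply generators in sequence:
  After s2: [1, 3, 2, 4, 5, 6, 7, 8, 9]
  After s5: [1, 3, 2, 4, 6, 5, 7, 8, 9]
  After s1: [3, 1, 2, 4, 6, 5, 7, 8, 9]
  After s3: [3, 1, 4, 2, 6, 5, 7, 8, 9]
  After s2: [3, 4, 1, 2, 6, 5, 7, 8, 9]
  After s3: [3, 4, 2, 1, 6, 5, 7, 8, 9]
  After s8: [3, 4, 2, 1, 6, 5, 7, 9, 8]
Final permutation: [3, 4, 2, 1, 6, 5, 7, 9, 8]

[3, 4, 2, 1, 6, 5, 7, 9, 8]


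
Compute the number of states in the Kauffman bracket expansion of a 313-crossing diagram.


Each crossing contributes 2 choices (A-smoothing or B-smoothing).
Total states = 2^313 = 16687398718132110018711107079449625895333629080911349765211262561111091607661254297054391304192

16687398718132110018711107079449625895333629080911349765211262561111091607661254297054391304192


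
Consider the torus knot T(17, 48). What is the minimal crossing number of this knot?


For a torus knot T(p, q) with gcd(p,q)=1,
the crossing number is min(p*(q-1), q*(p-1)).
p*(q-1) = 17*47 = 799
q*(p-1) = 48*16 = 768
min(799, 768) = 768

768


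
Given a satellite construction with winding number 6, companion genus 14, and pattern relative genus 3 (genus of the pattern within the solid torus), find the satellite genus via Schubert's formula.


Schubert: g(satellite) = g_rel(pattern) + |winding| * g(companion),
where g_rel(pattern) is the genus of the pattern relative to the solid torus.
= 3 + 6 * 14
= 3 + 84 = 87

87


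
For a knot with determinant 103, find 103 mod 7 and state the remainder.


Step 1: A knot is p-colorable if and only if p divides its determinant.
Step 2: Compute 103 mod 7.
103 = 14 * 7 + 5
Step 3: 103 mod 7 = 5
Step 4: The knot is 7-colorable: no

5


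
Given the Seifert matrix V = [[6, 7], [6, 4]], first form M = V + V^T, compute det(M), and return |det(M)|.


Step 1: Form V + V^T where V = [[6, 7], [6, 4]]
  V^T = [[6, 6], [7, 4]]
  V + V^T = [[12, 13], [13, 8]]
Step 2: det(V + V^T) = 12*8 - 13*13
  = 96 - 169 = -73
Step 3: Knot determinant = |det(V + V^T)| = |-73| = 73

73


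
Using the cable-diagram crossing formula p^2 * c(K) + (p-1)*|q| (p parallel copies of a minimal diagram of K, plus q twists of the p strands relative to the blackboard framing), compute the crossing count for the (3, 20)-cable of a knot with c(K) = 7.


Step 1: Each of the c(K) crossings of the companion diagram becomes p*p = p^2 crossings among the p parallel strands, and each of the |q| twists s_1 s_2 ... s_(p-1) adds (p-1) crossings.
  Crossings = p^2 * c(K) + (p-1)*|q|
Step 2: = 3^2 * 7 + (3-1)*20
Step 3: = 9*7 + 2*20
Step 4: = 63 + 40 = 103

103


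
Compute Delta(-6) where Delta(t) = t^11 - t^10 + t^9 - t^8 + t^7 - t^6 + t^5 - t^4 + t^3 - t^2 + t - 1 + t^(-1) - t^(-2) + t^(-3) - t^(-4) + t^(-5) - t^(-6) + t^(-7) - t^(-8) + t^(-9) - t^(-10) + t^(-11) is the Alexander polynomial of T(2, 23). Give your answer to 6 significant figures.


Substituting t = -6 into Delta(t) = t^11 - t^10 + t^9 - t^8 + t^7 - t^6 + t^5 - t^4 + t^3 - t^2 + t - 1 + t^(-1) - t^(-2) + t^(-3) - t^(-4) + t^(-5) - t^(-6) + t^(-7) - t^(-8) + t^(-9) - t^(-10) + t^(-11):
Term values: (-362797056) + (-60466176) + (-10077696) + (-1679616) + (-279936) + (-46656) + (-7776) + (-1296) + (-216) + (-36) + (-6) + (-1) + (-0.166667) + (-0.0277778) + (-0.00462963) + (-0.000771605) + (-0.000128601) + (-2.14335e-05) + (-3.57225e-06) + (-5.95374e-07) + (-9.9229e-08) + (-1.65382e-08) + (-2.75636e-09)
Sum = -435356467.2
Rounded to 6 significant figures: -4.35356e+08

-4.35356e+08


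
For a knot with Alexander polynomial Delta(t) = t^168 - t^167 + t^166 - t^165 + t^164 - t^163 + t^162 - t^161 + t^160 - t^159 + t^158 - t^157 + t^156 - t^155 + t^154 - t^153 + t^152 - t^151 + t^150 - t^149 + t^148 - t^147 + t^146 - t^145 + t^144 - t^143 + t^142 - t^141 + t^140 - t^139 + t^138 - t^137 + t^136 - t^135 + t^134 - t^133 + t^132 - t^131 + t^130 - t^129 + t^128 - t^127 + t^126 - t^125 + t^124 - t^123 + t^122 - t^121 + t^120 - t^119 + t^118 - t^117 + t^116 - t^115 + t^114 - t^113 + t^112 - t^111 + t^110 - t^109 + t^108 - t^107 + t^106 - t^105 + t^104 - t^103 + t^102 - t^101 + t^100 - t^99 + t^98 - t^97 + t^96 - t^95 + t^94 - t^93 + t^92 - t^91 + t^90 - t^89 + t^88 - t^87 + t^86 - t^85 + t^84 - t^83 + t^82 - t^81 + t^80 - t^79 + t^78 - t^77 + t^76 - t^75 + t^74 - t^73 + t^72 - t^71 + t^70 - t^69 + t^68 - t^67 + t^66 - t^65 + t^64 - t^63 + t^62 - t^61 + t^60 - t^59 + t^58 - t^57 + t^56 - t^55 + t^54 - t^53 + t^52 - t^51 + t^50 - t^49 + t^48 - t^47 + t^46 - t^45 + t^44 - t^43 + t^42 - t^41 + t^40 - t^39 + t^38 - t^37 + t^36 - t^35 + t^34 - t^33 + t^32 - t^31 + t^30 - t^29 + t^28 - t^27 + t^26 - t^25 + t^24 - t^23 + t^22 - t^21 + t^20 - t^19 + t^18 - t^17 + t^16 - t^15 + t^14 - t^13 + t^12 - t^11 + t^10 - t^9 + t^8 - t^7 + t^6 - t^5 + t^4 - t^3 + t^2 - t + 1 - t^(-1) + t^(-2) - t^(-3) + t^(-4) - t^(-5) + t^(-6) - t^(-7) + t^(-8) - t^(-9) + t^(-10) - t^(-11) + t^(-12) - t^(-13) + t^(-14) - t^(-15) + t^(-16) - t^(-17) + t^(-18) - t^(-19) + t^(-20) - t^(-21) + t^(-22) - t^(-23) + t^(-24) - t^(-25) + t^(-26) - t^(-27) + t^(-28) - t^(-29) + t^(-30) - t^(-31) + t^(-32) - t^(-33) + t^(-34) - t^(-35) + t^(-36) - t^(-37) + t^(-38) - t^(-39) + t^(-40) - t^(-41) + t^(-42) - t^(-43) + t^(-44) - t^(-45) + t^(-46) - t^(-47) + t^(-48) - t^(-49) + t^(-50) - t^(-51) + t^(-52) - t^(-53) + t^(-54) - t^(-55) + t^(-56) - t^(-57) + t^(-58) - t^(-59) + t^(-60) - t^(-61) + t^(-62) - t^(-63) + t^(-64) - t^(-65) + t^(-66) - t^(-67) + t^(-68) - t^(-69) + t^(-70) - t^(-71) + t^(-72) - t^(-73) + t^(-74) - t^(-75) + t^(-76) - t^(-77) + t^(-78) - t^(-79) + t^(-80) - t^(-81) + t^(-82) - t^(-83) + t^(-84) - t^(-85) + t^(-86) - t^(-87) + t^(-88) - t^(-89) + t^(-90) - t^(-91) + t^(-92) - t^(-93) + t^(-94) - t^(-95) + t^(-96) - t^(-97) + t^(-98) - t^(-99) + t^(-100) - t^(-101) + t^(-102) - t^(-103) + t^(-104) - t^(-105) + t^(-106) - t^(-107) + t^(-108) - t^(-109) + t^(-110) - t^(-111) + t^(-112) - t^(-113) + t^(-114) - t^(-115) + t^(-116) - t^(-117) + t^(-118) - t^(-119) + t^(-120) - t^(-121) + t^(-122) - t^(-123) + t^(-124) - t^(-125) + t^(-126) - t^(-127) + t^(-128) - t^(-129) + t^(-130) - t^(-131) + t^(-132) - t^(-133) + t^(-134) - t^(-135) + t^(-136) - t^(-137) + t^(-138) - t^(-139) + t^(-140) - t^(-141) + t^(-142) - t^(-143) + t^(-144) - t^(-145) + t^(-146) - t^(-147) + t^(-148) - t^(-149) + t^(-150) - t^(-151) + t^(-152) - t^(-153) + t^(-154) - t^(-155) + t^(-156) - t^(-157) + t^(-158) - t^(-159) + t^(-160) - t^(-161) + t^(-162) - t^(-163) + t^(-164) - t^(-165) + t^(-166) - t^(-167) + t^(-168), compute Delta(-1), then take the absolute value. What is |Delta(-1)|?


Step 1: The polynomial has 337 terms with alternating signs, exponents from 168 down to -168.
Step 2: Substitute t = -1. The i-th term has coefficient (-1)^i and exponent (m-i),
  so its value is (-1)^i * (-1)^(m-i) = (-1)^m = 1 for every i.
Step 3: All 337 terms equal 1, so Delta(-1) = 337 * (1) = 337
Step 4: |Delta(-1)| = 337

337


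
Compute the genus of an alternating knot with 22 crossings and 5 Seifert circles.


For alternating knots, g = (c - s + 1)/2.
= (22 - 5 + 1)/2
= 18/2 = 9

9


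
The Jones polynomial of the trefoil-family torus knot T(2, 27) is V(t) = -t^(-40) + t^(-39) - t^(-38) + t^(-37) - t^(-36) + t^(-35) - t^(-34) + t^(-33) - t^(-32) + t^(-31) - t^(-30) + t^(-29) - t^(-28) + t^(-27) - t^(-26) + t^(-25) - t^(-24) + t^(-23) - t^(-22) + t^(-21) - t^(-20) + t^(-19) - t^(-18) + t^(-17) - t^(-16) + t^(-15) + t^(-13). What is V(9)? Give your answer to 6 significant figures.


Substituting t = 9 into V(t) = -t^(-40) + t^(-39) - t^(-38) + t^(-37) - t^(-36) + t^(-35) - t^(-34) + t^(-33) - t^(-32) + t^(-31) - t^(-30) + t^(-29) - t^(-28) + t^(-27) - t^(-26) + t^(-25) - t^(-24) + t^(-23) - t^(-22) + t^(-21) - t^(-20) + t^(-19) - t^(-18) + t^(-17) - t^(-16) + t^(-15) + t^(-13):
  (-)t^(-40) = -6.7655e-39
  (+)t^(-39) = 6.08895e-38
  (-)t^(-38) = -5.48005e-37
  (+)t^(-37) = 4.93205e-36
  (-)t^(-36) = -4.43884e-35
  (+)t^(-35) = 3.99496e-34
  (-)t^(-34) = -3.59546e-33
  (+)t^(-33) = 3.23592e-32
  (-)t^(-32) = -2.91232e-31
  (+)t^(-31) = 2.62109e-30
  (-)t^(-30) = -2.35898e-29
  (+)t^(-29) = 2.12308e-28
  (-)t^(-28) = -1.91078e-27
  (+)t^(-27) = 1.7197e-26
  (-)t^(-26) = -1.54773e-25
  (+)t^(-25) = 1.39296e-24
  (-)t^(-24) = -1.25366e-23
  (+)t^(-23) = 1.12829e-22
  (-)t^(-22) = -1.01546e-21
  (+)t^(-21) = 9.13918e-21
  (-)t^(-20) = -8.22526e-20
  (+)t^(-19) = 7.40274e-19
  (-)t^(-18) = -6.66246e-18
  (+)t^(-17) = 5.99622e-17
  (-)t^(-16) = -5.3966e-16
  (+)t^(-15) = 4.85694e-15
  (+)t^(-13) = 3.93412e-13
Sum = (-6.7655e-39) + (6.08895e-38) + (-5.48005e-37) + (4.93205e-36) + (-4.43884e-35) + (3.99496e-34) + (-3.59546e-33) + (3.23592e-32) + (-2.91232e-31) + (2.62109e-30) + (-2.35898e-29) + (2.12308e-28) + (-1.91078e-27) + (1.7197e-26) + (-1.54773e-25) + (1.39296e-24) + (-1.25366e-23) + (1.12829e-22) + (-1.01546e-21) + (9.13918e-21) + (-8.22526e-20) + (7.40274e-19) + (-6.66246e-18) + (5.99622e-17) + (-5.3966e-16) + (4.85694e-15) + (3.93412e-13)
= 3.977830379e-13
Rounded to 6 significant figures: 3.97783e-13

3.97783e-13


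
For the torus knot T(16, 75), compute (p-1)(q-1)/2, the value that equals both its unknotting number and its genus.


For a torus knot T(p,q), both the unknotting number and genus equal (p-1)(q-1)/2.
= (16-1)(75-1)/2
= 15*74/2
= 1110/2 = 555

555


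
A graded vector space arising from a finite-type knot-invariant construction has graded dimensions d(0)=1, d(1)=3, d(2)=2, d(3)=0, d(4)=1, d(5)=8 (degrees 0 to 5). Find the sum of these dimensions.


Total dimension = d(0) + d(1) + ... + d(5)
= 1 + 3 + 2 + 0 + 1 + 8
= 15

15


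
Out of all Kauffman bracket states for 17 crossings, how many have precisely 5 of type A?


We choose which 5 of 17 crossings get A-smoothings.
C(17, 5) = 17! / (5! * 12!)
= 6188

6188


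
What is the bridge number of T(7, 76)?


The bridge number of T(p,q) is min(p,q).
min(7, 76) = 7

7


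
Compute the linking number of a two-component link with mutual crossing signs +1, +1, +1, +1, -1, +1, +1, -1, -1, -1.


Step 1: Count positive crossings: 6
Step 2: Count negative crossings: 4
Step 3: Sum of signs = 6 - 4 = 2
Step 4: Linking number = sum/2 = 2/2 = 1

1


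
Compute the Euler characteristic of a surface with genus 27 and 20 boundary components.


chi = 2 - 2g - b
= 2 - 2*27 - 20
= 2 - 54 - 20 = -72

-72


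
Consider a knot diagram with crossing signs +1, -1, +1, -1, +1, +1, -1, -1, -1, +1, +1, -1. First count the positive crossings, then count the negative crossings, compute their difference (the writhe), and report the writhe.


Step 1: Count positive crossings (+1).
Positive crossings: 6
Step 2: Count negative crossings (-1).
Negative crossings: 6
Step 3: Writhe = (positive) - (negative)
w = 6 - 6 = 0
Step 4: |w| = 0, and w is zero

0


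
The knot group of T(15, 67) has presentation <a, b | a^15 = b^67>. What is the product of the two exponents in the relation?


The relation is a^15 = b^67.
Product of exponents = 15 * 67
= 1005

1005


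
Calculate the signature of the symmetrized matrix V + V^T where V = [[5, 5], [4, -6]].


Step 1: V + V^T = [[10, 9], [9, -12]]
Step 2: trace = -2, det = -201
Step 3: Discriminant = (-2)^2 - 4*(-201) = 808
Step 4: Eigenvalues: 13.2127, -15.2127
Step 5: Signature = (# positive eigenvalues) - (# negative eigenvalues) = 0

0


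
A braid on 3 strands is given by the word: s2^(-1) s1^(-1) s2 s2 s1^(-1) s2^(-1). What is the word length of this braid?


The word length counts the number of generators (including inverses).
Listing each generator: s2^(-1), s1^(-1), s2, s2, s1^(-1), s2^(-1)
There are 6 generators in this braid word.

6


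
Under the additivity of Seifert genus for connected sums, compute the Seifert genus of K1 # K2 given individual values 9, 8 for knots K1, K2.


The Seifert genus is additive under connected sum.
Seifert genus(K1 # K2) = (9) + (8)
= 17

17


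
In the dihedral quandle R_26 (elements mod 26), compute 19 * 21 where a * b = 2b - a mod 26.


19 * 21 = 2*21 - 19 mod 26
= 42 - 19 mod 26
= 23 mod 26 = 23

23


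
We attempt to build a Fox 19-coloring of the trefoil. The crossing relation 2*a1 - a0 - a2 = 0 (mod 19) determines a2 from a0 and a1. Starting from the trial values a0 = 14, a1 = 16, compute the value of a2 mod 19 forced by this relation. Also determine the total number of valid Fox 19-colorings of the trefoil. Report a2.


Step 1: Apply the given crossing relation 2*a1 - a0 - a2 = 0 (mod 19).
  a2 = 2*a1 - a0 mod 19
  a2 = 2*16 - 14 mod 19
  a2 = 32 - 14 mod 19
  a2 = 18 mod 19 = 18
Step 2: The trefoil has determinant 3.
  Number of Fox p-colorings (p prime) is p^2 if p = 3, else p.
  Since 19 does not divide 3, only trivial (constant) colorings exist.
  (So the trial a0 = 14, a1 = 16 with a0 != a1 does NOT extend to a valid coloring of the whole trefoil: the other two crossing relations require 3*(a1 - a0) = 0 (mod 19), which fails.)
  Total colorings = 19
Step 3: a2 = 18, total Fox 19-colorings = 19

18


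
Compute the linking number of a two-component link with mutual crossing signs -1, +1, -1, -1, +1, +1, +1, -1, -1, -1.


Step 1: Count positive crossings: 4
Step 2: Count negative crossings: 6
Step 3: Sum of signs = 4 - 6 = -2
Step 4: Linking number = sum/2 = -2/2 = -1

-1


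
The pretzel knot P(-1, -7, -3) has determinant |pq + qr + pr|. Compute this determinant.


Step 1: Compute pq + qr + pr.
pq = (-1)*(-7) = 7
qr = (-7)*(-3) = 21
pr = (-1)*(-3) = 3
pq + qr + pr = 7 + 21 + 3 = 31
Step 2: Take absolute value.
det(P(-1,-7,-3)) = |31| = 31

31


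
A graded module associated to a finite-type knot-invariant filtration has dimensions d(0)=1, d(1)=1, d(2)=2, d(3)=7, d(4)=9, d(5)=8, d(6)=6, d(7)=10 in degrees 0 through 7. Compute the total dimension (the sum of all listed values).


Total dimension = d(0) + d(1) + ... + d(7)
= 1 + 1 + 2 + 7 + 9 + 8 + 6 + 10
= 44

44


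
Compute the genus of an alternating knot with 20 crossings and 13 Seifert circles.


For alternating knots, g = (c - s + 1)/2.
= (20 - 13 + 1)/2
= 8/2 = 4

4


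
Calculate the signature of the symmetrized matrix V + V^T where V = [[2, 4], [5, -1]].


Step 1: V + V^T = [[4, 9], [9, -2]]
Step 2: trace = 2, det = -89
Step 3: Discriminant = 2^2 - 4*(-89) = 360
Step 4: Eigenvalues: 10.4868, -8.48683
Step 5: Signature = (# positive eigenvalues) - (# negative eigenvalues) = 0

0


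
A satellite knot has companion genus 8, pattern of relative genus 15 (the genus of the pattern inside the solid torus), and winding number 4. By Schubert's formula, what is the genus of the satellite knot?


Schubert: g(satellite) = g_rel(pattern) + |winding| * g(companion),
where g_rel(pattern) is the genus of the pattern relative to the solid torus.
= 15 + 4 * 8
= 15 + 32 = 47

47


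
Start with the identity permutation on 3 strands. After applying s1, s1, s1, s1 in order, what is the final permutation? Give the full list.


Starting with identity [1, 2, 3].
Apply generators in sequence:
  After s1: [2, 1, 3]
  After s1: [1, 2, 3]
  After s1: [2, 1, 3]
  After s1: [1, 2, 3]
Final permutation: [1, 2, 3]

[1, 2, 3]


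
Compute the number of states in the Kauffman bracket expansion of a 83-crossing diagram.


Each crossing contributes 2 choices (A-smoothing or B-smoothing).
Total states = 2^83 = 9671406556917033397649408

9671406556917033397649408


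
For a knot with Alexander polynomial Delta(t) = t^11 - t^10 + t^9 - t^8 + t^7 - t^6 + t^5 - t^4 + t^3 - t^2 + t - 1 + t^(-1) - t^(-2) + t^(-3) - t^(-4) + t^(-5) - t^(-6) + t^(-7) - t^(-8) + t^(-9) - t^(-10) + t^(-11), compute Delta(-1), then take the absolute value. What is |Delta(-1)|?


Step 1: The polynomial has 23 terms with alternating signs, exponents from 11 down to -11.
Step 2: Substitute t = -1. The i-th term has coefficient (-1)^i and exponent (m-i),
  so its value is (-1)^i * (-1)^(m-i) = (-1)^m = -1 for every i.
Step 3: All 23 terms equal -1, so Delta(-1) = 23 * (-1) = -23
Step 4: |Delta(-1)| = 23

23


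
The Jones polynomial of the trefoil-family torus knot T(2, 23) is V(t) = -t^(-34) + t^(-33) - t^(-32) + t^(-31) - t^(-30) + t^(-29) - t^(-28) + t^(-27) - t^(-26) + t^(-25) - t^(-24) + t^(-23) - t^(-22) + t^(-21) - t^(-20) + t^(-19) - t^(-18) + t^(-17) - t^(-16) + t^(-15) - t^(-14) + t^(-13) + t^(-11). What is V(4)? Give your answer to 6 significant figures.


Substituting t = 4 into V(t) = -t^(-34) + t^(-33) - t^(-32) + t^(-31) - t^(-30) + t^(-29) - t^(-28) + t^(-27) - t^(-26) + t^(-25) - t^(-24) + t^(-23) - t^(-22) + t^(-21) - t^(-20) + t^(-19) - t^(-18) + t^(-17) - t^(-16) + t^(-15) - t^(-14) + t^(-13) + t^(-11):
  (-)t^(-34) = -3.38813e-21
  (+)t^(-33) = 1.35525e-20
  (-)t^(-32) = -5.42101e-20
  (+)t^(-31) = 2.1684e-19
  (-)t^(-30) = -8.67362e-19
  (+)t^(-29) = 3.46945e-18
  (-)t^(-28) = -1.38778e-17
  (+)t^(-27) = 5.55112e-17
  (-)t^(-26) = -2.22045e-16
  (+)t^(-25) = 8.88178e-16
  (-)t^(-24) = -3.55271e-15
  (+)t^(-23) = 1.42109e-14
  (-)t^(-22) = -5.68434e-14
  (+)t^(-21) = 2.27374e-13
  (-)t^(-20) = -9.09495e-13
  (+)t^(-19) = 3.63798e-12
  (-)t^(-18) = -1.45519e-11
  (+)t^(-17) = 5.82077e-11
  (-)t^(-16) = -2.32831e-10
  (+)t^(-15) = 9.31323e-10
  (-)t^(-14) = -3.72529e-09
  (+)t^(-13) = 1.49012e-08
  (+)t^(-11) = 2.38419e-07
Sum = (-3.38813e-21) + (1.35525e-20) + (-5.42101e-20) + (2.1684e-19) + (-8.67362e-19) + (3.46945e-18) + (-1.38778e-17) + (5.55112e-17) + (-2.22045e-16) + (8.88178e-16) + (-3.55271e-15) + (1.42109e-14) + (-5.68434e-14) + (2.27374e-13) + (-9.09495e-13) + (3.63798e-12) + (-1.45519e-11) + (5.82077e-11) + (-2.32831e-10) + (9.31323e-10) + (-3.72529e-09) + (1.49012e-08) + (2.38419e-07)
= 2.503395081e-07
Rounded to 6 significant figures: 2.5034e-07

2.5034e-07


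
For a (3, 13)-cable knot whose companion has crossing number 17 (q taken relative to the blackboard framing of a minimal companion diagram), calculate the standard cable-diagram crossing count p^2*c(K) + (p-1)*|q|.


Step 1: Each of the c(K) crossings of the companion diagram becomes p*p = p^2 crossings among the p parallel strands, and each of the |q| twists s_1 s_2 ... s_(p-1) adds (p-1) crossings.
  Crossings = p^2 * c(K) + (p-1)*|q|
Step 2: = 3^2 * 17 + (3-1)*13
Step 3: = 9*17 + 2*13
Step 4: = 153 + 26 = 179

179


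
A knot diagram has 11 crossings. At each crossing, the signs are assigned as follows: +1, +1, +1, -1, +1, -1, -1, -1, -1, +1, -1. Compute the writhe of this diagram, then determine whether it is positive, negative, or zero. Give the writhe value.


Step 1: Count positive crossings (+1).
Positive crossings: 5
Step 2: Count negative crossings (-1).
Negative crossings: 6
Step 3: Writhe = (positive) - (negative)
w = 5 - 6 = -1
Step 4: |w| = 1, and w is negative

-1


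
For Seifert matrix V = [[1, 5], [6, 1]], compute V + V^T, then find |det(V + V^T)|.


Step 1: Form V + V^T where V = [[1, 5], [6, 1]]
  V^T = [[1, 6], [5, 1]]
  V + V^T = [[2, 11], [11, 2]]
Step 2: det(V + V^T) = 2*2 - 11*11
  = 4 - 121 = -117
Step 3: Knot determinant = |det(V + V^T)| = |-117| = 117

117


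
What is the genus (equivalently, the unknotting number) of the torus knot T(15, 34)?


For a torus knot T(p,q), both the unknotting number and genus equal (p-1)(q-1)/2.
= (15-1)(34-1)/2
= 14*33/2
= 462/2 = 231

231


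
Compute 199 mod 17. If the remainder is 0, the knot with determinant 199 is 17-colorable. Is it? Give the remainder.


Step 1: A knot is p-colorable if and only if p divides its determinant.
Step 2: Compute 199 mod 17.
199 = 11 * 17 + 12
Step 3: 199 mod 17 = 12
Step 4: The knot is 17-colorable: no

12


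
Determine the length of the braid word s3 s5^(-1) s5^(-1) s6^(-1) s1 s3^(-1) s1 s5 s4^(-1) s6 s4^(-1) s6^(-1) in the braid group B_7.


The word length counts the number of generators (including inverses).
Listing each generator: s3, s5^(-1), s5^(-1), s6^(-1), s1, s3^(-1), s1, s5, s4^(-1), s6, s4^(-1), s6^(-1)
There are 12 generators in this braid word.

12


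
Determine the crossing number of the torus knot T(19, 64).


For a torus knot T(p, q) with gcd(p,q)=1,
the crossing number is min(p*(q-1), q*(p-1)).
p*(q-1) = 19*63 = 1197
q*(p-1) = 64*18 = 1152
min(1197, 1152) = 1152

1152


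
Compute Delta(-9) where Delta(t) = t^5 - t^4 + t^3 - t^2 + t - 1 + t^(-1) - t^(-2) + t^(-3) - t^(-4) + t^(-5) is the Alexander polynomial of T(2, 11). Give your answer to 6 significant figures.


Substituting t = -9 into Delta(t) = t^5 - t^4 + t^3 - t^2 + t - 1 + t^(-1) - t^(-2) + t^(-3) - t^(-4) + t^(-5):
Term values: (-59049) + (-6561) + (-729) + (-81) + (-9) + (-1) + (-0.111111) + (-0.0123457) + (-0.00137174) + (-0.000152416) + (-1.69351e-05)
Sum = -66430.125
Rounded to 6 significant figures: -66430.1

-66430.1


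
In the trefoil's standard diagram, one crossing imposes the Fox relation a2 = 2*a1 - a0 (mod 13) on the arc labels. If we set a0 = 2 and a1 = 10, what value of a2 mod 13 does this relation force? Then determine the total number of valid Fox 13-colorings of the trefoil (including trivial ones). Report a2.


Step 1: Apply the given crossing relation 2*a1 - a0 - a2 = 0 (mod 13).
  a2 = 2*a1 - a0 mod 13
  a2 = 2*10 - 2 mod 13
  a2 = 20 - 2 mod 13
  a2 = 18 mod 13 = 5
Step 2: The trefoil has determinant 3.
  Number of Fox p-colorings (p prime) is p^2 if p = 3, else p.
  Since 13 does not divide 3, only trivial (constant) colorings exist.
  (So the trial a0 = 2, a1 = 10 with a0 != a1 does NOT extend to a valid coloring of the whole trefoil: the other two crossing relations require 3*(a1 - a0) = 0 (mod 13), which fails.)
  Total colorings = 13
Step 3: a2 = 5, total Fox 13-colorings = 13

5


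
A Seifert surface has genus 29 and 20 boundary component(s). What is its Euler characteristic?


chi = 2 - 2g - b
= 2 - 2*29 - 20
= 2 - 58 - 20 = -76

-76


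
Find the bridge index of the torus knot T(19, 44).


The bridge number of T(p,q) is min(p,q).
min(19, 44) = 19

19


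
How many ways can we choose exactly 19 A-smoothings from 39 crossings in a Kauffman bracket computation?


We choose which 19 of 39 crossings get A-smoothings.
C(39, 19) = 39! / (19! * 20!)
= 68923264410

68923264410


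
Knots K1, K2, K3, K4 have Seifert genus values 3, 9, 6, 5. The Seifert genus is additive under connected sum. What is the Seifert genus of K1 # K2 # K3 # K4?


The Seifert genus is additive under connected sum.
Seifert genus(K1 # K2 # K3 # K4) = (3) + (9) + (6) + (5)
= 23

23


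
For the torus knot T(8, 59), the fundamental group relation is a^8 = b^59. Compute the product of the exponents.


The relation is a^8 = b^59.
Product of exponents = 8 * 59
= 472

472


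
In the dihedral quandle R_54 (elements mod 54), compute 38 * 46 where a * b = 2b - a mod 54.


38 * 46 = 2*46 - 38 mod 54
= 92 - 38 mod 54
= 54 mod 54 = 0

0


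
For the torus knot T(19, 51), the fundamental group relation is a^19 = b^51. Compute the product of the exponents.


The relation is a^19 = b^51.
Product of exponents = 19 * 51
= 969

969


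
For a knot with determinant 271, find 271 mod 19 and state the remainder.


Step 1: A knot is p-colorable if and only if p divides its determinant.
Step 2: Compute 271 mod 19.
271 = 14 * 19 + 5
Step 3: 271 mod 19 = 5
Step 4: The knot is 19-colorable: no

5


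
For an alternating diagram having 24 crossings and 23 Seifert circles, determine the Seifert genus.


For alternating knots, g = (c - s + 1)/2.
= (24 - 23 + 1)/2
= 2/2 = 1

1


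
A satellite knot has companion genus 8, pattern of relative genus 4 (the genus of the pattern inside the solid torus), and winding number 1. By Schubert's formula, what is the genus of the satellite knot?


Schubert: g(satellite) = g_rel(pattern) + |winding| * g(companion),
where g_rel(pattern) is the genus of the pattern relative to the solid torus.
= 4 + 1 * 8
= 4 + 8 = 12

12


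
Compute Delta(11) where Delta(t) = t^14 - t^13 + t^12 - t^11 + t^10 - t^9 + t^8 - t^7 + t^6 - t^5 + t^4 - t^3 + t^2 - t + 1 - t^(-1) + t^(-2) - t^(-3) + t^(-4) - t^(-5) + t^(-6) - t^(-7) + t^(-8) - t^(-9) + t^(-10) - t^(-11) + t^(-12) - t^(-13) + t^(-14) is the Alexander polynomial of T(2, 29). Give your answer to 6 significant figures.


Substituting t = 11 into Delta(t) = t^14 - t^13 + t^12 - t^11 + t^10 - t^9 + t^8 - t^7 + t^6 - t^5 + t^4 - t^3 + t^2 - t + 1 - t^(-1) + t^(-2) - t^(-3) + t^(-4) - t^(-5) + t^(-6) - t^(-7) + t^(-8) - t^(-9) + t^(-10) - t^(-11) + t^(-12) - t^(-13) + t^(-14):
Term values: (379749833583241) + (-34522712143931) + (3138428376721) + (-285311670611) + (25937424601) + (-2357947691) + (214358881) + (-19487171) + (1771561) + (-161051) + (14641) + (-1331) + (121) + (-11) + (1) + (-0.0909091) + (0.00826446) + (-0.000751315) + (6.83013e-05) + (-6.20921e-06) + (5.64474e-07) + (-5.13158e-08) + (4.66507e-09) + (-4.24098e-10) + (3.85543e-11) + (-3.50494e-12) + (3.18631e-13) + (-2.89664e-14) + (2.63331e-15)
Sum = 3.481040141e+14
Rounded to 6 significant figures: 3.48104e+14

3.48104e+14


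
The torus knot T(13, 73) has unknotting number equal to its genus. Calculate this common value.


For a torus knot T(p,q), both the unknotting number and genus equal (p-1)(q-1)/2.
= (13-1)(73-1)/2
= 12*72/2
= 864/2 = 432

432


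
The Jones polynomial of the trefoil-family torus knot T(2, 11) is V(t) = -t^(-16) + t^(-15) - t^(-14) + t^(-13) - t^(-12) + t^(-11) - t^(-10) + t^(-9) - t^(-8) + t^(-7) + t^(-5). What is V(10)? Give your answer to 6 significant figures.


Substituting t = 10 into V(t) = -t^(-16) + t^(-15) - t^(-14) + t^(-13) - t^(-12) + t^(-11) - t^(-10) + t^(-9) - t^(-8) + t^(-7) + t^(-5):
  (-)t^(-16) = -1e-16
  (+)t^(-15) = 1e-15
  (-)t^(-14) = -1e-14
  (+)t^(-13) = 1e-13
  (-)t^(-12) = -1e-12
  (+)t^(-11) = 1e-11
  (-)t^(-10) = -1e-10
  (+)t^(-9) = 1e-09
  (-)t^(-8) = -1e-08
  (+)t^(-7) = 1e-07
  (+)t^(-5) = 1e-05
Sum = (-1e-16) + (1e-15) + (-1e-14) + (1e-13) + (-1e-12) + (1e-11) + (-1e-10) + (1e-09) + (-1e-08) + (1e-07) + (1e-05)
= 1.009090909e-05
Rounded to 6 significant figures: 1.00909e-05

1.00909e-05


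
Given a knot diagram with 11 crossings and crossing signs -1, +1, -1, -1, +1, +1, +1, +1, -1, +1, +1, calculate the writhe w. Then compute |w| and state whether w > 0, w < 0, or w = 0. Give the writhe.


Step 1: Count positive crossings (+1).
Positive crossings: 7
Step 2: Count negative crossings (-1).
Negative crossings: 4
Step 3: Writhe = (positive) - (negative)
w = 7 - 4 = 3
Step 4: |w| = 3, and w is positive

3


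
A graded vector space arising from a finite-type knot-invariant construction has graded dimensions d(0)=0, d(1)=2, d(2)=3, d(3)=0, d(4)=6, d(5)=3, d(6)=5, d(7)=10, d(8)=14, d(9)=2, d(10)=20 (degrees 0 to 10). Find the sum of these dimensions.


Total dimension = d(0) + d(1) + ... + d(10)
= 0 + 2 + 3 + 0 + 6 + 3 + 5 + 10 + 14 + 2 + 20
= 65

65


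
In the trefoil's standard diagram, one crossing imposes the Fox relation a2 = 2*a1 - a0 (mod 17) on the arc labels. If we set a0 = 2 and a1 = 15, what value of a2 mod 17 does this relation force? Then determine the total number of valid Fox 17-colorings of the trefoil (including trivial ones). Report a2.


Step 1: Apply the given crossing relation 2*a1 - a0 - a2 = 0 (mod 17).
  a2 = 2*a1 - a0 mod 17
  a2 = 2*15 - 2 mod 17
  a2 = 30 - 2 mod 17
  a2 = 28 mod 17 = 11
Step 2: The trefoil has determinant 3.
  Number of Fox p-colorings (p prime) is p^2 if p = 3, else p.
  Since 17 does not divide 3, only trivial (constant) colorings exist.
  (So the trial a0 = 2, a1 = 15 with a0 != a1 does NOT extend to a valid coloring of the whole trefoil: the other two crossing relations require 3*(a1 - a0) = 0 (mod 17), which fails.)
  Total colorings = 17
Step 3: a2 = 11, total Fox 17-colorings = 17

11


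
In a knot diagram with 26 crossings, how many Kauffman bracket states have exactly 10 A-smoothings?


We choose which 10 of 26 crossings get A-smoothings.
C(26, 10) = 26! / (10! * 16!)
= 5311735

5311735


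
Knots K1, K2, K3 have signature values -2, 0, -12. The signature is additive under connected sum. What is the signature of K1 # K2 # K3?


The signature is additive under connected sum.
signature(K1 # K2 # K3) = (-2) + (0) + (-12)
= -14

-14


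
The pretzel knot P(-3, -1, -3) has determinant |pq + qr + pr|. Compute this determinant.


Step 1: Compute pq + qr + pr.
pq = (-3)*(-1) = 3
qr = (-1)*(-3) = 3
pr = (-3)*(-3) = 9
pq + qr + pr = 3 + 3 + 9 = 15
Step 2: Take absolute value.
det(P(-3,-1,-3)) = |15| = 15

15


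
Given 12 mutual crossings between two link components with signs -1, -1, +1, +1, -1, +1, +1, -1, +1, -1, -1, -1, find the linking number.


Step 1: Count positive crossings: 5
Step 2: Count negative crossings: 7
Step 3: Sum of signs = 5 - 7 = -2
Step 4: Linking number = sum/2 = -2/2 = -1

-1


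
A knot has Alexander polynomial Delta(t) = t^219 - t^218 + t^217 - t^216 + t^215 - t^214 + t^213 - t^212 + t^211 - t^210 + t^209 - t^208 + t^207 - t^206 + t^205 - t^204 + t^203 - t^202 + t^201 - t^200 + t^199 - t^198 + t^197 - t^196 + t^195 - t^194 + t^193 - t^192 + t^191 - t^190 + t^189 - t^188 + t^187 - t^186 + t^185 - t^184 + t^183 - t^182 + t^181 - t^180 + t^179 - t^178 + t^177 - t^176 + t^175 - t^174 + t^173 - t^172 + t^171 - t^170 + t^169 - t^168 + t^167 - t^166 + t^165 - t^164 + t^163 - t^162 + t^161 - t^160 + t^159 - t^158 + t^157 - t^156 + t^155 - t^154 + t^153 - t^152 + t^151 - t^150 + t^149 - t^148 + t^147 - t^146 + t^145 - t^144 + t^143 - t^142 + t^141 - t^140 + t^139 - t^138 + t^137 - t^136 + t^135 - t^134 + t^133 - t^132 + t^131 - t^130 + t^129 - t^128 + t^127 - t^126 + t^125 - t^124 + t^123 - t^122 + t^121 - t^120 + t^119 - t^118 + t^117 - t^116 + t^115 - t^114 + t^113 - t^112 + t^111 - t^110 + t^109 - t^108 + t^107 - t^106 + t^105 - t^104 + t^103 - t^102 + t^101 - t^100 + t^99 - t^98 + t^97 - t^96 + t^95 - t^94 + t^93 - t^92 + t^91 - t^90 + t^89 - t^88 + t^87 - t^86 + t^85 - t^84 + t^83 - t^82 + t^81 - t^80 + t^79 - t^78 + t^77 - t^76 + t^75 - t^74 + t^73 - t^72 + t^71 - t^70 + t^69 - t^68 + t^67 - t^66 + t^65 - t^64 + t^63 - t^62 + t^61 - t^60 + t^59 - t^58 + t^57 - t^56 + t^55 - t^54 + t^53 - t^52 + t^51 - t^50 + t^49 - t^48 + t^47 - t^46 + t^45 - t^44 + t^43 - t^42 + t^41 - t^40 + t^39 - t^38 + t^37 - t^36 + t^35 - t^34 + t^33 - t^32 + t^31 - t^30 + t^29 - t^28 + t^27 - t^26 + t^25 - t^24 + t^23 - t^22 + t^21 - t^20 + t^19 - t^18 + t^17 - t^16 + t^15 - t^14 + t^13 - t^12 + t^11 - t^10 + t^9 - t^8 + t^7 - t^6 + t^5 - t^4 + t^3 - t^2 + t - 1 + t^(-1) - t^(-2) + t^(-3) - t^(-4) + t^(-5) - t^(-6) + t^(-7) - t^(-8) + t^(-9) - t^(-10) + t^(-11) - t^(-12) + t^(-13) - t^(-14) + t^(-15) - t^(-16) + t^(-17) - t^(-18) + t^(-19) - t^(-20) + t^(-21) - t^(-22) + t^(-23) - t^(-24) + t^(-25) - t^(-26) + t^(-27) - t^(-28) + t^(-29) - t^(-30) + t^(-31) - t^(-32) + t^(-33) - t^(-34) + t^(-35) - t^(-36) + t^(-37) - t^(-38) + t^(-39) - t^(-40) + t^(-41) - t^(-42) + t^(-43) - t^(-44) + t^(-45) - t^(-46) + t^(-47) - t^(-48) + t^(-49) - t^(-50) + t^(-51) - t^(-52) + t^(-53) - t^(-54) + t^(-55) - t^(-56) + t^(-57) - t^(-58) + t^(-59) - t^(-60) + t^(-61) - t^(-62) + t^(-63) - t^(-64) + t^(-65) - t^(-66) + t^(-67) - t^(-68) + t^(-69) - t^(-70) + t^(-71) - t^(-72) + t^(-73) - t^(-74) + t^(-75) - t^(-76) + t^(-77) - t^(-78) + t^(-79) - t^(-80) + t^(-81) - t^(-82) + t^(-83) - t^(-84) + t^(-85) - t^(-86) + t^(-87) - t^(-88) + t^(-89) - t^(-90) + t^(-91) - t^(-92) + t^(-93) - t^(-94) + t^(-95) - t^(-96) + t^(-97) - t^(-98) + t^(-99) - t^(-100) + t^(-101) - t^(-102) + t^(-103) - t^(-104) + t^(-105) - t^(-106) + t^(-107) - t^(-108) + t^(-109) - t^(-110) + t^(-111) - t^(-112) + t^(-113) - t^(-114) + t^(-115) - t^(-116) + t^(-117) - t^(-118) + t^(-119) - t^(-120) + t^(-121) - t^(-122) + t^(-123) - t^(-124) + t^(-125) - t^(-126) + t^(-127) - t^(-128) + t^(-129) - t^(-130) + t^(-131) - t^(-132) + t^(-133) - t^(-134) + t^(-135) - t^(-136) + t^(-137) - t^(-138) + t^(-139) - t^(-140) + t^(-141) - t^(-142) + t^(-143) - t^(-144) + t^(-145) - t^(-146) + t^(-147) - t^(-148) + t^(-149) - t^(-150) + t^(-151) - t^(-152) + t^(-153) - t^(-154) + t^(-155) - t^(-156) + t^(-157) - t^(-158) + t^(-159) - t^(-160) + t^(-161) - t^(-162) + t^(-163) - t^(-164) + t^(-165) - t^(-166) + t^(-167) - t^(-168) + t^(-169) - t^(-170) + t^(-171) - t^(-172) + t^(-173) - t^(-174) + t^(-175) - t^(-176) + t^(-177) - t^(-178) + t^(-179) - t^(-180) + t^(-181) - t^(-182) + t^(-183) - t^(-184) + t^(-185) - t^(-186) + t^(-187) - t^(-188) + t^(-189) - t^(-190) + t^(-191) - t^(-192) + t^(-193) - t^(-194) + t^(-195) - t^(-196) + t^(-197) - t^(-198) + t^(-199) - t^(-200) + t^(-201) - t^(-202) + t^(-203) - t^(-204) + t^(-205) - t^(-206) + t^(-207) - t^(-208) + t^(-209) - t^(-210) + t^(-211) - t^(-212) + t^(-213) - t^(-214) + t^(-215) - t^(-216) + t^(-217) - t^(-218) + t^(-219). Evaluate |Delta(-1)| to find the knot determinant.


Step 1: The polynomial has 439 terms with alternating signs, exponents from 219 down to -219.
Step 2: Substitute t = -1. The i-th term has coefficient (-1)^i and exponent (m-i),
  so its value is (-1)^i * (-1)^(m-i) = (-1)^m = -1 for every i.
Step 3: All 439 terms equal -1, so Delta(-1) = 439 * (-1) = -439
Step 4: |Delta(-1)| = 439

439
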